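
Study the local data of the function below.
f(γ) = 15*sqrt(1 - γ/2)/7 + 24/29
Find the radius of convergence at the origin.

Branch term (15/7)*sqrt(1 - γ/(2)): its argument vanishes at γ = 2, a square-root branch point, modulus 2.
The radius of convergence is the smallest modulus among the singular points: 2.

The radius of convergence is 2.


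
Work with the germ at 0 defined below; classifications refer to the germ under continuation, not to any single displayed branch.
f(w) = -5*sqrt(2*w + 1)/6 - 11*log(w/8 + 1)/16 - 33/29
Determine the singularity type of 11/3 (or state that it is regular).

The point is a regular point.

There is no denominator, hence no pole anywhere.
Branch term sqrt(1 - w/(-1/2)): argument at 11/3 is 25/3, nonzero, so 11/3 is not its branch point (a point on a principal cut is still regular for the continued germ).
Branch term log(1 - w/(-8)): argument at 11/3 is 35/24, nonzero, so 11/3 is not its branch point (a point on a principal cut is still regular for the continued germ).
So the germ continues analytically to 11/3.


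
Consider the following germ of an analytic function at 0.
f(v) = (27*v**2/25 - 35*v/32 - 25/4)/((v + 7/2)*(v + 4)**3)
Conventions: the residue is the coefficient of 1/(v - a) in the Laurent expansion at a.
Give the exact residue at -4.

At the order-3 pole -4 set g(v) = (v - (-4))^3*f(v) = (27*v**2/25 - 35*v/32 - 25/4)/(v + 7/2).
Order-3 pole: residue = g''(a)/2; g''(-4) = -17293/100, so the residue is -17293/200.

The residue is -17293/200.


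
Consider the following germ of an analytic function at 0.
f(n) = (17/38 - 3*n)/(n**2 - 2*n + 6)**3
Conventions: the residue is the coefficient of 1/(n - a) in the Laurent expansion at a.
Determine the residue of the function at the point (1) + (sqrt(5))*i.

The factor n**2 - 2*n + 6 splits as (n - a)(n - a') with a = (1) + (sqrt(5))*i, a' = (1) - (sqrt(5))*i. At the order-3 pole a set g(n) = (n - a)^3*f(n) = [17/38 - 3*n] / (n - a')^3.
Order-3 pole: residue = g''(a)/2; g''((1) + (sqrt(5))*i) = ((291/38000)*sqrt(5))*i, so the residue is ((291/76000)*sqrt(5))*i.

The residue is ((291/76000)*sqrt(5))*i.


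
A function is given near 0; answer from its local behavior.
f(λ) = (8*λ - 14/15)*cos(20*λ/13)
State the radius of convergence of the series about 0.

The radius of convergence is infinite.

The factor cos(20*λ/13) is entire and contributes no finite singular point.
The polynomial part has no poles.
No finite singular points: the Taylor series at 0 converges everywhere.


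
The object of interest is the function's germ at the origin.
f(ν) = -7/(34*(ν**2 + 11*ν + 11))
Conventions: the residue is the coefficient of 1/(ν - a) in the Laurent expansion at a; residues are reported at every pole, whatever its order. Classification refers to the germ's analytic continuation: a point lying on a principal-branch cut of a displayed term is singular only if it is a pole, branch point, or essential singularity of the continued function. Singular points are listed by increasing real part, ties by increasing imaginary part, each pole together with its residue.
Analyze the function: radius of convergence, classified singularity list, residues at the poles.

Radius of convergence at 0: 11/2 - (1/2)*sqrt(77).
At -11/2 - (1/2)*sqrt(77): a pole of order 1; residue (1/374)*sqrt(77).
At -11/2 + (1/2)*sqrt(77): a pole of order 1; residue -(1/374)*sqrt(77).

Denominator factor (ν**2 + 11*ν + 11): discriminant 77, real irrational roots -11/2 + (1/2)*sqrt(77) and -11/2 - (1/2)*sqrt(77); poles of order 1, moduli 11/2 - (1/2)*sqrt(77) and 11/2 + (1/2)*sqrt(77).
The radius of convergence is the smallest modulus among the singular points: 11/2 - (1/2)*sqrt(77).
The factor ν**2 + 11*ν + 11 splits as (ν - a)(ν - a') with a = -11/2 - (1/2)*sqrt(77), a' = -11/2 + (1/2)*sqrt(77). At the order-1 pole a set g(ν) = (ν - a)*f(ν) = [-7/34] / (ν - a').
Simple pole: residue = g(a) at a = -11/2 - (1/2)*sqrt(77), which is (1/374)*sqrt(77).
The factor ν**2 + 11*ν + 11 splits as (ν - a)(ν - a') with a = -11/2 + (1/2)*sqrt(77), a' = -11/2 - (1/2)*sqrt(77). At the order-1 pole a set g(ν) = (ν - a)*f(ν) = [-7/34] / (ν - a').
Simple pole: residue = g(a) at a = -11/2 + (1/2)*sqrt(77), which is -(1/374)*sqrt(77).
List the singular points by increasing real part (a conjugate pair: the negative imaginary part first).


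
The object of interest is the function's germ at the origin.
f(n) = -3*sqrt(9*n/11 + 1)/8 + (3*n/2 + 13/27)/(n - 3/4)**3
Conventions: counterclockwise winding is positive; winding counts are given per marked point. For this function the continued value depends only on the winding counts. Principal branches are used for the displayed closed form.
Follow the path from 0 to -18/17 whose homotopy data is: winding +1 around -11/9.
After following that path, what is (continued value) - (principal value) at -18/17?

The rational part is single-valued and drops out of the difference; each branch term changes only by its own monodromy.
(-3/8)*sqrt(1 - n/(-11/9)): winding +1 is odd, the square root flips sign, contributing -2*(-3/8)*sqrt(1 - (-18/17)/(-11/9)) = -2*(-3/8)*sqrt(25/187) = (15/748)*sqrt(187).
Summing the contributions at n = -18/17 gives (15/748)*sqrt(187).

Continued minus principal equals (15/748)*sqrt(187).


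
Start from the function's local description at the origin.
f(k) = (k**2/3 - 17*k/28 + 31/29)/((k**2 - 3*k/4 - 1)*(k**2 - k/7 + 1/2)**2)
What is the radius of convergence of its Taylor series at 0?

Denominator factor (k**2 - k/7 + 1/2)^2: discriminant -97/49, complex-conjugate roots (1/14) + ((1/14)*sqrt(97))*i and (1/14) - ((1/14)*sqrt(97))*i; poles of order 2, moduli (1/2)*sqrt(2) and (1/2)*sqrt(2).
Denominator factor (k**2 - 3*k/4 - 1): discriminant 73/16, real irrational roots 3/8 + (1/8)*sqrt(73) and 3/8 - (1/8)*sqrt(73); poles of order 1, moduli 3/8 + (1/8)*sqrt(73) and -3/8 + (1/8)*sqrt(73).
The radius of convergence is the smallest modulus among the singular points: -3/8 + (1/8)*sqrt(73).

The radius of convergence is -3/8 + (1/8)*sqrt(73).


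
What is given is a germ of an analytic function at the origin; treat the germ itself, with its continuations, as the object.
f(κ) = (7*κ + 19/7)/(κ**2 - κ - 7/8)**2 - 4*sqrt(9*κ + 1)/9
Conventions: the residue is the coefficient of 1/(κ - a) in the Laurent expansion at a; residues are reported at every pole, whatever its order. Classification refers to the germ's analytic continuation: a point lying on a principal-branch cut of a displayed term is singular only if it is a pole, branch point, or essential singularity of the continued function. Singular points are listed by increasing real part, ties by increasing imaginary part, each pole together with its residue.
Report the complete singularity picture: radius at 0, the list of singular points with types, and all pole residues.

Radius of convergence at 0: 1/9.
At 1/2 - (3/4)*sqrt(2): a pole of order 2; residue (58/63)*sqrt(2).
At -1/9: an algebraic (square-root) branch point.
At 1/2 + (3/4)*sqrt(2): a pole of order 2; residue -(58/63)*sqrt(2).

Denominator factor (κ**2 - κ - 7/8)^2: discriminant 9/2, real irrational roots 1/2 + (3/4)*sqrt(2) and 1/2 - (3/4)*sqrt(2); poles of order 2, moduli 1/2 + (3/4)*sqrt(2) and -1/2 + (3/4)*sqrt(2).
Branch term (-4/9)*sqrt(1 - κ/(-1/9)): its argument vanishes at κ = -1/9, a square-root branch point, modulus 1/9.
The radius of convergence is the smallest modulus among the singular points: 1/9.
The branch term is analytic at 1/2 - (3/4)*sqrt(2) and contributes nothing to the residue; only the rational part matters.
The factor κ**2 - κ - 7/8 splits as (κ - a)(κ - a') with a = 1/2 - (3/4)*sqrt(2), a' = 1/2 + (3/4)*sqrt(2). At the order-2 pole a set g(κ) = (κ - a)^2*(rational part) = [7*κ + 19/7] / (κ - a')^2.
Order-2 pole: residue = g'(a); g'(1/2 - (3/4)*sqrt(2)) = (58/63)*sqrt(2), so the residue is (58/63)*sqrt(2).
The branch term is analytic at 1/2 + (3/4)*sqrt(2) and contributes nothing to the residue; only the rational part matters.
The factor κ**2 - κ - 7/8 splits as (κ - a)(κ - a') with a = 1/2 + (3/4)*sqrt(2), a' = 1/2 - (3/4)*sqrt(2). At the order-2 pole a set g(κ) = (κ - a)^2*(rational part) = [7*κ + 19/7] / (κ - a')^2.
Order-2 pole: residue = g'(a); g'(1/2 + (3/4)*sqrt(2)) = -(58/63)*sqrt(2), so the residue is -(58/63)*sqrt(2).
List the singular points by increasing real part (a conjugate pair: the negative imaginary part first).


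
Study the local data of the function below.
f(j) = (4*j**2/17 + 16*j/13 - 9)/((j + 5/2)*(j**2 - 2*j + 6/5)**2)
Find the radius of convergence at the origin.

Denominator factor (j + 5/2): pole of order 1 at -5/2, modulus 5/2.
Denominator factor (j**2 - 2*j + 6/5)^2: discriminant -4/5, complex-conjugate roots (1) + ((1/5)*sqrt(5))*i and (1) - ((1/5)*sqrt(5))*i; poles of order 2, moduli (1/5)*sqrt(30) and (1/5)*sqrt(30).
The radius of convergence is the smallest modulus among the singular points: (1/5)*sqrt(30).

The radius of convergence is (1/5)*sqrt(30).


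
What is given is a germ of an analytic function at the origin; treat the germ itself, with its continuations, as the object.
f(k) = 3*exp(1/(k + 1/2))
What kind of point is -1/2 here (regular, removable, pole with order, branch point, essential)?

The point is an essential singularity.

The exponent 1/(k - (-1/2)) has a pole at -1/2, so exp(1/(k - (-1/2))) takes every nonzero value near it: an essential singularity (not a pole of any order).


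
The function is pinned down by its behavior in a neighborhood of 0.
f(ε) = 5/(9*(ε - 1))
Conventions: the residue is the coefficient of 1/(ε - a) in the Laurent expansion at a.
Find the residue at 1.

At the order-1 pole 1 set g(ε) = (ε - (1))*f(ε) = 5/9.
Simple pole: residue = g(a) at a = 1, which is 5/9.

The residue is 5/9.


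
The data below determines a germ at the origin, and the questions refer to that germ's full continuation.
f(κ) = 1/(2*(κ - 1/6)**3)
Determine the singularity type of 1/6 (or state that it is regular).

The denominator factor κ - 1/6 vanishes at 1/6 and appears to the power 3; the numerator there equals 1/2, nonzero, and no other factor vanishes.
Hence a pole whose order is the multiplicity, 3.

The point is a pole of order 3.


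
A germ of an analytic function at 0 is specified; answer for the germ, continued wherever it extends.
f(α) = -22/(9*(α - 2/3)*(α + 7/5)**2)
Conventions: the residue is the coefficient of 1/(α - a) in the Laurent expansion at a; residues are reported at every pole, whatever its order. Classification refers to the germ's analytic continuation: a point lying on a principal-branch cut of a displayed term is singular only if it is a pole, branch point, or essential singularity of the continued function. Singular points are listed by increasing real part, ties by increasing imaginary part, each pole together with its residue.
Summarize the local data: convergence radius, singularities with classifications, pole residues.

Denominator factor (α + 7/5)^2: pole of order 2 at -7/5, modulus 7/5.
Denominator factor (α - 2/3): pole of order 1 at 2/3, modulus 2/3.
The radius of convergence is the smallest modulus among the singular points: 2/3.
At the order-2 pole -7/5 set g(α) = (α - (-7/5))^2*f(α) = -22/(9*(α - 2/3)).
Order-2 pole: residue = g'(a); g'(-7/5) = 550/961, so the residue is 550/961.
At the order-1 pole 2/3 set g(α) = (α - (2/3))*f(α) = -22/(9*(α + 7/5)**2).
Simple pole: residue = g(a) at a = 2/3, which is -550/961.
List the singular points by increasing real part (a conjugate pair: the negative imaginary part first).

Radius of convergence at 0: 2/3.
At -7/5: a pole of order 2; residue 550/961.
At 2/3: a pole of order 1; residue -550/961.


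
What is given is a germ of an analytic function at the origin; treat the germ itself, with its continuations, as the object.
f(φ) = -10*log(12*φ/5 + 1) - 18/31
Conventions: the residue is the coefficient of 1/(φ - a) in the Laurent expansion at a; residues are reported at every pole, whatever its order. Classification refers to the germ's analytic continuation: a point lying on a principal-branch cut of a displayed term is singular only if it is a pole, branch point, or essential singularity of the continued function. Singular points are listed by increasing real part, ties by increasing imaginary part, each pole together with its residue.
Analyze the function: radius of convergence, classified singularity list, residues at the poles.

Branch term (-10)*log(1 - φ/(-5/12)): its argument vanishes at φ = -5/12, a logarithmic branch point, modulus 5/12.
The radius of convergence is the smallest modulus among the singular points: 5/12.

Radius of convergence at 0: 5/12.
At -5/12: a logarithmic branch point.


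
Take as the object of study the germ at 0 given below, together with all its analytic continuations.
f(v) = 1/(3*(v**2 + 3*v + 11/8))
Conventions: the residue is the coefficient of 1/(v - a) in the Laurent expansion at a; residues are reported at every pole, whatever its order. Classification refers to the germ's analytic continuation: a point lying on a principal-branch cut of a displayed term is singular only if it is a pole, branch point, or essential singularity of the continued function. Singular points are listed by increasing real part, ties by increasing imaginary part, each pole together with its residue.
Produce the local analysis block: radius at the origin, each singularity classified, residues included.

Radius of convergence at 0: 3/2 - (1/4)*sqrt(14).
At -3/2 - (1/4)*sqrt(14): a pole of order 1; residue -(1/21)*sqrt(14).
At -3/2 + (1/4)*sqrt(14): a pole of order 1; residue (1/21)*sqrt(14).

Denominator factor (v**2 + 3*v + 11/8): discriminant 7/2, real irrational roots -3/2 + (1/4)*sqrt(14) and -3/2 - (1/4)*sqrt(14); poles of order 1, moduli 3/2 - (1/4)*sqrt(14) and 3/2 + (1/4)*sqrt(14).
The radius of convergence is the smallest modulus among the singular points: 3/2 - (1/4)*sqrt(14).
The factor v**2 + 3*v + 11/8 splits as (v - a)(v - a') with a = -3/2 - (1/4)*sqrt(14), a' = -3/2 + (1/4)*sqrt(14). At the order-1 pole a set g(v) = (v - a)*f(v) = [1/3] / (v - a').
Simple pole: residue = g(a) at a = -3/2 - (1/4)*sqrt(14), which is -(1/21)*sqrt(14).
The factor v**2 + 3*v + 11/8 splits as (v - a)(v - a') with a = -3/2 + (1/4)*sqrt(14), a' = -3/2 - (1/4)*sqrt(14). At the order-1 pole a set g(v) = (v - a)*f(v) = [1/3] / (v - a').
Simple pole: residue = g(a) at a = -3/2 + (1/4)*sqrt(14), which is (1/21)*sqrt(14).
List the singular points by increasing real part (a conjugate pair: the negative imaginary part first).


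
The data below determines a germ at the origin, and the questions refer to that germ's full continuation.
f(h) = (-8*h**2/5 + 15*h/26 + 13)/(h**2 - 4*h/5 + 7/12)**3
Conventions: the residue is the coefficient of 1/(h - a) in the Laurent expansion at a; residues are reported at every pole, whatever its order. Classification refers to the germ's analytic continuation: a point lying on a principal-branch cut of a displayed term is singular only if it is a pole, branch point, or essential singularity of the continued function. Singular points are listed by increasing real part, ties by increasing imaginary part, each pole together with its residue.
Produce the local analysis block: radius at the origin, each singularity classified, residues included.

Radius of convergence at 0: (1/6)*sqrt(21).
At (2/5) - ((1/30)*sqrt(381))*i: a pole of order 3; residue ((27968100/26628979)*sqrt(381))*i.
At (2/5) + ((1/30)*sqrt(381))*i: a pole of order 3; residue -((27968100/26628979)*sqrt(381))*i.


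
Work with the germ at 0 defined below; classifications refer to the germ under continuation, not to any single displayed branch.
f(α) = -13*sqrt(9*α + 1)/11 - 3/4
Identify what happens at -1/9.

The point is an algebraic (square-root) branch point.

The term (-13/11)*sqrt(1 - α/(-1/9)) has argument 1 - -1/9/(-1/9) = 0 at -1/9: a square-root (algebraic, two-sheeted) branch point; the remaining terms are analytic or single-valued there.


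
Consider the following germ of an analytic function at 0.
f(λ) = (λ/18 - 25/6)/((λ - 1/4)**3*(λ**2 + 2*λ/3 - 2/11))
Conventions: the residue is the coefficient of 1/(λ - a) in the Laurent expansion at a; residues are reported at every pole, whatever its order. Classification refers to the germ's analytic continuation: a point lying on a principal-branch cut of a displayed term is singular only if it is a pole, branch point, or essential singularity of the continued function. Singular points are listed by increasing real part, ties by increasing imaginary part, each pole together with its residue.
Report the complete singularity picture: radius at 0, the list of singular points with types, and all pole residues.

Radius of convergence at 0: -1/3 + (1/33)*sqrt(319).
At -1/3 - (1/33)*sqrt(319): a pole of order 1; residue 401764528/15625 - (652409824/453125)*sqrt(319).
At -1/3 + (1/33)*sqrt(319): a pole of order 1; residue 401764528/15625 + (652409824/453125)*sqrt(319).
At 1/4: a pole of order 3; residue -803529056/15625.


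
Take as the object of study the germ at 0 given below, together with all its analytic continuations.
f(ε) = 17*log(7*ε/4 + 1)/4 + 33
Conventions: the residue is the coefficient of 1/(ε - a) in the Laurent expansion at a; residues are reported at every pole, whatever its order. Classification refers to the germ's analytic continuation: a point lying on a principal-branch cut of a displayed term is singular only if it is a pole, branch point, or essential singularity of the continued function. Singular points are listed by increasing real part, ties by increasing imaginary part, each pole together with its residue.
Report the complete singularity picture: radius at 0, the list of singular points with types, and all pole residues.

Branch term (17/4)*log(1 - ε/(-4/7)): its argument vanishes at ε = -4/7, a logarithmic branch point, modulus 4/7.
The radius of convergence is the smallest modulus among the singular points: 4/7.

Radius of convergence at 0: 4/7.
At -4/7: a logarithmic branch point.


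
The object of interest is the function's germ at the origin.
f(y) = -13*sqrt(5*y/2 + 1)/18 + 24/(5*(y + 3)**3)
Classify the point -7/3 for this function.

The point is a regular point.

Denominator factors: y + 3 = 2/3 at y = -7/3 — none vanishes.
Branch term sqrt(1 - y/(-2/5)): argument at -7/3 is -29/6, nonzero, so -7/3 is not its branch point (a point on a principal cut is still regular for the continued germ).
So the germ continues analytically to -7/3.


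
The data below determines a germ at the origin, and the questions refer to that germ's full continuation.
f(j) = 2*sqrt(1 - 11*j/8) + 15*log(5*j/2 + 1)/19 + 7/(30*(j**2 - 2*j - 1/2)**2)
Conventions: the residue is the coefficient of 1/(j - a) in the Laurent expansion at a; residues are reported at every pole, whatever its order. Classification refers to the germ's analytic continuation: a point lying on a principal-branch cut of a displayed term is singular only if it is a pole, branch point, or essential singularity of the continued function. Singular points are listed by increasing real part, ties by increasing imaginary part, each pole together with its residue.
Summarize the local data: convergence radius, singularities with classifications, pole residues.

Radius of convergence at 0: -1 + (1/2)*sqrt(6).
At -2/5: a logarithmic branch point.
At 1 - (1/2)*sqrt(6): a pole of order 2; residue (7/540)*sqrt(6).
At 8/11: an algebraic (square-root) branch point.
At 1 + (1/2)*sqrt(6): a pole of order 2; residue -(7/540)*sqrt(6).

Denominator factor (j**2 - 2*j - 1/2)^2: discriminant 6, real irrational roots 1 + (1/2)*sqrt(6) and 1 - (1/2)*sqrt(6); poles of order 2, moduli 1 + (1/2)*sqrt(6) and -1 + (1/2)*sqrt(6).
Branch term (2)*sqrt(1 - j/(8/11)): its argument vanishes at j = 8/11, a square-root branch point, modulus 8/11.
Branch term (15/19)*log(1 - j/(-2/5)): its argument vanishes at j = -2/5, a logarithmic branch point, modulus 2/5.
The radius of convergence is the smallest modulus among the singular points: -1 + (1/2)*sqrt(6).
The branch terms are analytic at 1 - (1/2)*sqrt(6) and contribute nothing to the residue; only the rational part matters.
The factor j**2 - 2*j - 1/2 splits as (j - a)(j - a') with a = 1 - (1/2)*sqrt(6), a' = 1 + (1/2)*sqrt(6). At the order-2 pole a set g(j) = (j - a)^2*(rational part) = [7/30] / (j - a')^2.
Order-2 pole: residue = g'(a); g'(1 - (1/2)*sqrt(6)) = (7/540)*sqrt(6), so the residue is (7/540)*sqrt(6).
The branch terms are analytic at 1 + (1/2)*sqrt(6) and contribute nothing to the residue; only the rational part matters.
The factor j**2 - 2*j - 1/2 splits as (j - a)(j - a') with a = 1 + (1/2)*sqrt(6), a' = 1 - (1/2)*sqrt(6). At the order-2 pole a set g(j) = (j - a)^2*(rational part) = [7/30] / (j - a')^2.
Order-2 pole: residue = g'(a); g'(1 + (1/2)*sqrt(6)) = -(7/540)*sqrt(6), so the residue is -(7/540)*sqrt(6).
List the singular points by increasing real part (a conjugate pair: the negative imaginary part first).


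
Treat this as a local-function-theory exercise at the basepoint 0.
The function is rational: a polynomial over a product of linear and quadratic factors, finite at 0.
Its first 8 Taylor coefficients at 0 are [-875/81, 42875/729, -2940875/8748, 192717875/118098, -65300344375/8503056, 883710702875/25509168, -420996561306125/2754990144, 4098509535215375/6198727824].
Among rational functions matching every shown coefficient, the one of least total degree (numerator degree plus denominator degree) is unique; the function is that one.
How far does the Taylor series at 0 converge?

The radius of convergence is -1/4 + (1/20)*sqrt(105).

No rational of total degree below 6 reproduces all 8 coefficients; solving the [0/6] Pade equations on them gives f(ρ) = -35/(4*(ρ + 9/2)**2*(ρ**2 - ρ/2 - 1/5)**2), whose expansion matches every shown term.
Denominator factor (ρ**2 - ρ/2 - 1/5)^2: discriminant 21/20, real irrational roots 1/4 + (1/20)*sqrt(105) and 1/4 - (1/20)*sqrt(105); poles of order 2, moduli 1/4 + (1/20)*sqrt(105) and -1/4 + (1/20)*sqrt(105).
Denominator factor (ρ + 9/2)^2: pole of order 2 at -9/2, modulus 9/2.
The radius of convergence is the smallest modulus among the singular points: -1/4 + (1/20)*sqrt(105).


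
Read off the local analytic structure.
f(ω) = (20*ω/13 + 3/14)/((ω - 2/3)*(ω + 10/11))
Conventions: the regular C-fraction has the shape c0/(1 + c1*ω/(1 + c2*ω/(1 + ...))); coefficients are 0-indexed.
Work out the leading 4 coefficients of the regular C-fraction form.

The regular C-fraction coefficients are [-99/280, -1478/195, 1605167/230568, 1287/5912].

Taylor coefficients (expand at 0): a_0 = -99/280, a_1 = -24387/9100, a_2 = -602547/364000, a_3 = -2313201/455000.
c0 = a_0 = -99/280. Peel one level at a time: if S = 1 + c*ω/S' with S'(0) = 1, then c is the ω-coefficient of S and S' = c*ω/(S - 1).
S_1 = c0/f = 1 + (-1478/195)*ω + (1605167/30420)*ω^2 + ...; c1 = -1478/195.
S_2 = c1*ω/(S_1 - 1) = 1 + (1605167/230568)*ω + (-52970511/34951744)*ω^2 + ...; c2 = 1605167/230568.
S_3 = c2*ω/(S_2 - 1) = 1 + (1287/5912)*ω + ...; c3 = 1287/5912.


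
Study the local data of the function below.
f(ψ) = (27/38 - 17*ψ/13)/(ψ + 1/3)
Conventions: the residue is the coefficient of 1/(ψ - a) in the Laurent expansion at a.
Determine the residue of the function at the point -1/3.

The residue is 1699/1482.

At the order-1 pole -1/3 set g(ψ) = (ψ - (-1/3))*f(ψ) = 27/38 - 17*ψ/13.
Simple pole: residue = g(a) at a = -1/3, which is 1699/1482.


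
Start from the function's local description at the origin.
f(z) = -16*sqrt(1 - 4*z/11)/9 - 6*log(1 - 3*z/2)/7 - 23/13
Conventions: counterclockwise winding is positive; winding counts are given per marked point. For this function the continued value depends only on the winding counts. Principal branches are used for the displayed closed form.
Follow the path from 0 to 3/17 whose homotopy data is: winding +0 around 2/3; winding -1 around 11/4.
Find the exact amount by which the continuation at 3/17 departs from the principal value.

Continued minus principal equals (160/1683)*sqrt(1309).

The rational part is single-valued and drops out of the difference; each branch term changes only by its own monodromy.
(-6/7)*log(1 - z/(2/3)): winding 0 around 2/3, so this term returns to its principal value, contribution 0.
(-16/9)*sqrt(1 - z/(11/4)): winding -1 is odd, the square root flips sign, contributing -2*(-16/9)*sqrt(1 - (3/17)/(11/4)) = -2*(-16/9)*sqrt(175/187) = (160/1683)*sqrt(1309).
Summing the contributions at z = 3/17 gives (160/1683)*sqrt(1309).


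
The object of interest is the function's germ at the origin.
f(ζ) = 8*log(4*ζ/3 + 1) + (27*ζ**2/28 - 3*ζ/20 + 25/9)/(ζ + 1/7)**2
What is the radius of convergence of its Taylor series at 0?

The radius of convergence is 1/7.

Denominator factor (ζ + 1/7)^2: pole of order 2 at -1/7, modulus 1/7.
Branch term (8)*log(1 - ζ/(-3/4)): its argument vanishes at ζ = -3/4, a logarithmic branch point, modulus 3/4.
The radius of convergence is the smallest modulus among the singular points: 1/7.


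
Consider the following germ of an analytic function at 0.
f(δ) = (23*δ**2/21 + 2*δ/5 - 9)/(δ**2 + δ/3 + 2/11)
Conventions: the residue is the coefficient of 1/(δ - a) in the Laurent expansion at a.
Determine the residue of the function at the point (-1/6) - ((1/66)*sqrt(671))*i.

The factor δ**2 + δ/3 + 2/11 splits as (δ - a)(δ - a') with a = (-1/6) - ((1/66)*sqrt(671))*i, a' = (-1/6) + ((1/66)*sqrt(671))*i. At the order-1 pole a set g(δ) = (δ - a)*f(δ) = [23*δ**2/21 + 2*δ/5 - 9] / (δ - a').
Simple pole: residue = g(a) at a = (-1/6) - ((1/66)*sqrt(671))*i, which is (11/630) - ((191371/422730)*sqrt(671))*i.

The residue is (11/630) - ((191371/422730)*sqrt(671))*i.


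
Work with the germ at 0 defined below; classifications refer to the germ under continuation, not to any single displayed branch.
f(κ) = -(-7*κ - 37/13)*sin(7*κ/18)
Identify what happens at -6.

There is no denominator, hence no pole anywhere.
The factor -sin(7*κ/18) is entire.
So the germ continues analytically to -6.

The point is a regular point.


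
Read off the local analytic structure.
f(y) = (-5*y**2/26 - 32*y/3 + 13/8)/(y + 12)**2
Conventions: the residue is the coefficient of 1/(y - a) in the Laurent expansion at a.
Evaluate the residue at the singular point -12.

At the order-2 pole -12 set g(y) = (y - (-12))^2*f(y) = -5*y**2/26 - 32*y/3 + 13/8.
Order-2 pole: residue = g'(a); g'(-12) = -236/39, so the residue is -236/39.

The residue is -236/39.


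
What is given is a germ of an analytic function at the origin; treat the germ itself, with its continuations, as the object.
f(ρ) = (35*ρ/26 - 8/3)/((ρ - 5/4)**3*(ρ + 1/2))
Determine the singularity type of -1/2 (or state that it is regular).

The denominator factor ρ + 1/2 vanishes at -1/2 and appears to the power 1; the numerator there equals -521/156, nonzero, and no other factor vanishes.
Hence a pole whose order is the multiplicity, 1.

The point is a pole of order 1.


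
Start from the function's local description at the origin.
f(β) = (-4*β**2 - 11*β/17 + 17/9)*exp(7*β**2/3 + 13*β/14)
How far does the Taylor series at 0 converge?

The factor exp(7*β**2/3 + 13*β/14) is entire and contributes no finite singular point.
The polynomial part has no poles.
No finite singular points: the Taylor series at 0 converges everywhere.

The radius of convergence is infinite.


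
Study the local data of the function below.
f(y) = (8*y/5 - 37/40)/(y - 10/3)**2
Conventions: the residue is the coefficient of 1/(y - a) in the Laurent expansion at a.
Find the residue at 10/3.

The residue is 8/5.

At the order-2 pole 10/3 set g(y) = (y - (10/3))^2*f(y) = 8*y/5 - 37/40.
Order-2 pole: residue = g'(a); g'(10/3) = 8/5, so the residue is 8/5.


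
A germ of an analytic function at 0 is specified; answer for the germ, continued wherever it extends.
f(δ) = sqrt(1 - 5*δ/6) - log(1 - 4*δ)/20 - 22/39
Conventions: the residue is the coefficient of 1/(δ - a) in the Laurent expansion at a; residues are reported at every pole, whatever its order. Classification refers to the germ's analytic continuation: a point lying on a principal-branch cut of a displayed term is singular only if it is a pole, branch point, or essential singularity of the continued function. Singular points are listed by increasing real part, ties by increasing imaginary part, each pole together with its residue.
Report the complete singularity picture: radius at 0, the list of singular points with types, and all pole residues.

Radius of convergence at 0: 1/4.
At 1/4: a logarithmic branch point.
At 6/5: an algebraic (square-root) branch point.

Branch term (1)*sqrt(1 - δ/(6/5)): its argument vanishes at δ = 6/5, a square-root branch point, modulus 6/5.
Branch term (-1/20)*log(1 - δ/(1/4)): its argument vanishes at δ = 1/4, a logarithmic branch point, modulus 1/4.
The radius of convergence is the smallest modulus among the singular points: 1/4.
List the singular points by increasing real part (a conjugate pair: the negative imaginary part first).


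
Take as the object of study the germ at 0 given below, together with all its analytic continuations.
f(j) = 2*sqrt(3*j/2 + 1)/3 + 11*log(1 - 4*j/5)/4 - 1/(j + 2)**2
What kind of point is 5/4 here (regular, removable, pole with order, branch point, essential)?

The term (11/4)*log(1 - j/(5/4)) has argument 1 - 5/4/(5/4) = 0 at 5/4: a logarithmic (infinitely-sheeted) branch point; the remaining terms are analytic or single-valued there.

The point is a logarithmic branch point.


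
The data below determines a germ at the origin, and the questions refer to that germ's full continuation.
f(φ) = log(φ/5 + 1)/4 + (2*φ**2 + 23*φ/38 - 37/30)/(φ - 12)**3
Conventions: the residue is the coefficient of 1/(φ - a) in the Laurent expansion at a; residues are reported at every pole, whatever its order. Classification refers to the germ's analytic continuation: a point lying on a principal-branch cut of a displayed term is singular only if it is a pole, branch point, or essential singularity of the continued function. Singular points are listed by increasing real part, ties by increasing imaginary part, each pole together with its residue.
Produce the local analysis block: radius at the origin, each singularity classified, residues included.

Denominator factor (φ - 12)^3: pole of order 3 at 12, modulus 12.
Branch term (1/4)*log(1 - φ/(-5)): its argument vanishes at φ = -5, a logarithmic branch point, modulus 5.
The radius of convergence is the smallest modulus among the singular points: 5.
The branch term is analytic at 12 and contributes nothing to the residue; only the rational part matters.
At the order-3 pole 12 set g(φ) = (φ - (12))^3*(rational part) = 2*φ**2 + 23*φ/38 - 37/30.
Order-3 pole: residue = g''(a)/2; g''(12) = 4, so the residue is 2.
List the singular points by increasing real part (a conjugate pair: the negative imaginary part first).

Radius of convergence at 0: 5.
At -5: a logarithmic branch point.
At 12: a pole of order 3; residue 2.


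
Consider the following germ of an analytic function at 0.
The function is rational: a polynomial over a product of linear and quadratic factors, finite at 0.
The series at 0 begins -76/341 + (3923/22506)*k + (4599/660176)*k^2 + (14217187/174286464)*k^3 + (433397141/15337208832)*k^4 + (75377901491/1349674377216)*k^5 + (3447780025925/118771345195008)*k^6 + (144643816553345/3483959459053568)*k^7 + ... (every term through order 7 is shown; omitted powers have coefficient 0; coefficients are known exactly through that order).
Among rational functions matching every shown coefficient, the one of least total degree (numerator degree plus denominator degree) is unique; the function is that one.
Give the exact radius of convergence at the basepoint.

No rational of total degree below 5 reproduces all 8 coefficients; solving the [2/3] Pade equations on them gives f(k) = (-k**2 - 5*k/6 + 38/31)/((k + 11/8)*(k**2 + 5*k/2 - 4)), whose expansion matches every shown term.
Denominator factor (k + 11/8): pole of order 1 at -11/8, modulus 11/8.
Denominator factor (k**2 + 5*k/2 - 4): discriminant 89/4, real irrational roots -5/4 + (1/4)*sqrt(89) and -5/4 - (1/4)*sqrt(89); poles of order 1, moduli -5/4 + (1/4)*sqrt(89) and 5/4 + (1/4)*sqrt(89).
The radius of convergence is the smallest modulus among the singular points: -5/4 + (1/4)*sqrt(89).

The radius of convergence is -5/4 + (1/4)*sqrt(89).


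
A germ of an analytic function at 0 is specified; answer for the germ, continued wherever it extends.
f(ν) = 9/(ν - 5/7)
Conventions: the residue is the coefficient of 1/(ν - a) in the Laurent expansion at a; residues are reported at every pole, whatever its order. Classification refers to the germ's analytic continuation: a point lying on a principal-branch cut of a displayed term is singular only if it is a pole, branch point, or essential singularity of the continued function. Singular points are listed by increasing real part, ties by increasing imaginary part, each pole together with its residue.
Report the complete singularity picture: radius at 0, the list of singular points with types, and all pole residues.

Radius of convergence at 0: 5/7.
At 5/7: a pole of order 1; residue 9.

Denominator factor (ν - 5/7): pole of order 1 at 5/7, modulus 5/7.
The radius of convergence is the smallest modulus among the singular points: 5/7.
At the order-1 pole 5/7 set g(ν) = (ν - (5/7))*f(ν) = 9.
Simple pole: residue = g(a) at a = 5/7, which is 9.


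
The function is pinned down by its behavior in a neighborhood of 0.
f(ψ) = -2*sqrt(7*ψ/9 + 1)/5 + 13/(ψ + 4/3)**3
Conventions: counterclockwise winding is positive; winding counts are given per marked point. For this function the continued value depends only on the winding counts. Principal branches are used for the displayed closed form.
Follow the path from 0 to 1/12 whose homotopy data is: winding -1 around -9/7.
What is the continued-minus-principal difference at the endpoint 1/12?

The rational part is single-valued and drops out of the difference; each branch term changes only by its own monodromy.
(-2/5)*sqrt(1 - ψ/(-9/7)): winding -1 is odd, the square root flips sign, contributing -2*(-2/5)*sqrt(1 - (1/12)/(-9/7)) = -2*(-2/5)*sqrt(115/108) = (2/45)*sqrt(345).
Summing the contributions at ψ = 1/12 gives (2/45)*sqrt(345).

Continued minus principal equals (2/45)*sqrt(345).


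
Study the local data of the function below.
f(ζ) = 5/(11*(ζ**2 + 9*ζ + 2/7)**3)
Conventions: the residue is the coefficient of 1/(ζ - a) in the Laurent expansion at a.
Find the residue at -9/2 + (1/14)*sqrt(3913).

The factor ζ**2 + 9*ζ + 2/7 splits as (ζ - a)(ζ - a') with a = -9/2 + (1/14)*sqrt(3913), a' = -9/2 - (1/14)*sqrt(3913). At the order-3 pole a set g(ζ) = (ζ - a)^3*f(ζ) = [5/11] / (ζ - a')^3.
Order-3 pole: residue = g''(a)/2; g''(-9/2 + (1/14)*sqrt(3913)) = (2940/1921445669)*sqrt(3913), so the residue is (1470/1921445669)*sqrt(3913).

The residue is (1470/1921445669)*sqrt(3913).


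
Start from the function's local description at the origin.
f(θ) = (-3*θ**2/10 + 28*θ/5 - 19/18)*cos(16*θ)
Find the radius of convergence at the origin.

The factor cos(16*θ) is entire and contributes no finite singular point.
The polynomial part has no poles.
No finite singular points: the Taylor series at 0 converges everywhere.

The radius of convergence is infinite.


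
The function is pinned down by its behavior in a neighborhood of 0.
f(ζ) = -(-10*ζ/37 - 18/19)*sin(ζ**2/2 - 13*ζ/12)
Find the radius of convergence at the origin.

The radius of convergence is infinite.

The factor -sin(ζ**2/2 - 13*ζ/12) is entire and contributes no finite singular point.
The polynomial part has no poles.
No finite singular points: the Taylor series at 0 converges everywhere.


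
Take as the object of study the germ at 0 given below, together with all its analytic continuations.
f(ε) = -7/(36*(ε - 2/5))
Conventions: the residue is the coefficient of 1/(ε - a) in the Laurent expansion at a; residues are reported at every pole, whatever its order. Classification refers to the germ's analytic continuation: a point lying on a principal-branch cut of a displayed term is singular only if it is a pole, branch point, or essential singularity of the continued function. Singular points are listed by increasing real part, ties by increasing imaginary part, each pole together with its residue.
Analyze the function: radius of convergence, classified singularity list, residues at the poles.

Radius of convergence at 0: 2/5.
At 2/5: a pole of order 1; residue -7/36.

Denominator factor (ε - 2/5): pole of order 1 at 2/5, modulus 2/5.
The radius of convergence is the smallest modulus among the singular points: 2/5.
At the order-1 pole 2/5 set g(ε) = (ε - (2/5))*f(ε) = -7/36.
Simple pole: residue = g(a) at a = 2/5, which is -7/36.


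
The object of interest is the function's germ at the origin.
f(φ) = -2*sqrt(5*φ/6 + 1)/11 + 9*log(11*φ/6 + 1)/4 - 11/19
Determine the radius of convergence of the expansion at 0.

Branch term (-2/11)*sqrt(1 - φ/(-6/5)): its argument vanishes at φ = -6/5, a square-root branch point, modulus 6/5.
Branch term (9/4)*log(1 - φ/(-6/11)): its argument vanishes at φ = -6/11, a logarithmic branch point, modulus 6/11.
The radius of convergence is the smallest modulus among the singular points: 6/11.

The radius of convergence is 6/11.


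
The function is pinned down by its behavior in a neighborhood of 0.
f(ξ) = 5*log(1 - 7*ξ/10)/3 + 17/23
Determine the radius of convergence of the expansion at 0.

The radius of convergence is 10/7.

Branch term (5/3)*log(1 - ξ/(10/7)): its argument vanishes at ξ = 10/7, a logarithmic branch point, modulus 10/7.
The radius of convergence is the smallest modulus among the singular points: 10/7.


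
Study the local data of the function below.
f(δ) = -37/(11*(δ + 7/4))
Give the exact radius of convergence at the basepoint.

Denominator factor (δ + 7/4): pole of order 1 at -7/4, modulus 7/4.
The radius of convergence is the smallest modulus among the singular points: 7/4.

The radius of convergence is 7/4.


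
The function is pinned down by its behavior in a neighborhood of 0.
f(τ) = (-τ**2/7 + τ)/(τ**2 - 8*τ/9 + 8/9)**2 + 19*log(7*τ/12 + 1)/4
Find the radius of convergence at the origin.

Denominator factor (τ**2 - 8*τ/9 + 8/9)^2: discriminant -224/81, complex-conjugate roots (4/9) + ((2/9)*sqrt(14))*i and (4/9) - ((2/9)*sqrt(14))*i; poles of order 2, moduli (2/3)*sqrt(2) and (2/3)*sqrt(2).
Branch term (19/4)*log(1 - τ/(-12/7)): its argument vanishes at τ = -12/7, a logarithmic branch point, modulus 12/7.
The radius of convergence is the smallest modulus among the singular points: (2/3)*sqrt(2).

The radius of convergence is (2/3)*sqrt(2).


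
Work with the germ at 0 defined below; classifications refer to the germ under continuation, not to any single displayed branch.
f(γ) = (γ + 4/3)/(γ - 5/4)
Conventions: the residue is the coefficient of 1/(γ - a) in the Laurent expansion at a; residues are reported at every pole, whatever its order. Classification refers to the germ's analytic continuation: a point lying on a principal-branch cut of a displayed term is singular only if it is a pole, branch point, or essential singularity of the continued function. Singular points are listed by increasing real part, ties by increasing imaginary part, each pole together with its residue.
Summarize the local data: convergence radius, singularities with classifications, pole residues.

Radius of convergence at 0: 5/4.
At 5/4: a pole of order 1; residue 31/12.

Denominator factor (γ - 5/4): pole of order 1 at 5/4, modulus 5/4.
The radius of convergence is the smallest modulus among the singular points: 5/4.
At the order-1 pole 5/4 set g(γ) = (γ - (5/4))*f(γ) = γ + 4/3.
Simple pole: residue = g(a) at a = 5/4, which is 31/12.


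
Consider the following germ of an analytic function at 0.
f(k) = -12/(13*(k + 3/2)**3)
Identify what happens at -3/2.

The point is a pole of order 3.

The denominator factor k + 3/2 vanishes at -3/2 and appears to the power 3; the numerator there equals -12/13, nonzero, and no other factor vanishes.
Hence a pole whose order is the multiplicity, 3.
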